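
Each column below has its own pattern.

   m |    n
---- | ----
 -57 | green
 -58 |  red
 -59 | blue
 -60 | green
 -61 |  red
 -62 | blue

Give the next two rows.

Column m: −1 each step, so -57, -58, -59, -60, -61, -62 → -63 → -64.
Column n: repeats green → red → blue, so green, red, blue, green, red, blue → green → red.
Putting the parts together: -63  green and then -64  red.

-63  green; -64  red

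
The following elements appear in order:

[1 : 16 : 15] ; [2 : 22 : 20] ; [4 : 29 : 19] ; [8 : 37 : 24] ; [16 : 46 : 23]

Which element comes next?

First entry: ×2 each step; 1, 2, 4, 8, 16 → 32.
Second entry goes 16, 22, 29, 37, 46 → 56 (differences are 6, 7, 8, … (increasing by 1 each time)).
Third entry: alternating steps +5, −1, +5, −1, …; 15, 20, 19, 24, 23 → 28.
Combining the parts gives [32 : 56 : 28].

[32 : 56 : 28]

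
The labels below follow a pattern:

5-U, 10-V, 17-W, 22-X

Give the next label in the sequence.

First component: 5, 10, 17, 22 → 29 (alternating steps +5, +7, +5, +7, …).
Letter — letters move forward 1 place in the alphabet: U, V, W, X → Y.
Combining the parts gives 29-Y.

29-Y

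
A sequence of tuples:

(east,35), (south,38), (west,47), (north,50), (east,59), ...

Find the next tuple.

(south,62)

Direction goes east, south, west, north, east → south (repeats east → south → west → north).
Second component: 35, 38, 47, 50, 59 → 62 (alternating steps +3, +9, +3, +9, …).
Combining the parts gives (south,62).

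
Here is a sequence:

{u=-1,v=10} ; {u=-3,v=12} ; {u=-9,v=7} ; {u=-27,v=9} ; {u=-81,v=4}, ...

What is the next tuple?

U: ×3 each step, so -1, -3, -9, -27, -81 → -243.
For the v, alternating steps +2, −5, +2, −5, …: 10, 12, 7, 9, 4 → 6.
So the next tuple is {u=-243,v=6}.

{u=-243,v=6}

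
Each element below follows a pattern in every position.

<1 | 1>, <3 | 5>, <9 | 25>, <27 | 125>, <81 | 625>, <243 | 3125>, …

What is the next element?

<729 | 15625>

First value: ×3 each step, so 1, 3, 9, 27, 81, 243 → 729.
Second value — ×5 each step: 1, 5, 25, 125, 625, 3125 → 15625.
Combining the parts gives <729 | 15625>.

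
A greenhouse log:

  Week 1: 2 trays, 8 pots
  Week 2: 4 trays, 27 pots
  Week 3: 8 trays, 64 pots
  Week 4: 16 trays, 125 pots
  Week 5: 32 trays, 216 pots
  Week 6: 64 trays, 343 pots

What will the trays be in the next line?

Trays goes 2, 4, 8, 16, 32, 64 → 128 (×2 each step).
Pots — perfect cubes: 2³, 3³, 4³, …: 8, 27, 64, 125, 216, 343 → 512.

128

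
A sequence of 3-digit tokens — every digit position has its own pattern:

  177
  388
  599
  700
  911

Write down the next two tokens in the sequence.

First digit — +2 each step, mod 10: 1, 3, 5, 7, 9 → 1 → 3.
Second digit — +1 each step, mod 10: 7, 8, 9, 0, 1 → 2 → 3.
For the third digit, +1 each step, mod 10: 7, 8, 9, 0, 1 → 2 → 3.
So the next two tokens are 122 and 333.

122 then 333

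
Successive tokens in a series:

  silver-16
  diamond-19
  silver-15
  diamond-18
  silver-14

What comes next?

diamond-17

Rank: alternates silver ↔ diamond; silver, diamond, silver, diamond, silver → diamond.
Second component: alternating steps +3, −4, +3, −4, …, so 16, 19, 15, 18, 14 → 17.
So the next token is diamond-17.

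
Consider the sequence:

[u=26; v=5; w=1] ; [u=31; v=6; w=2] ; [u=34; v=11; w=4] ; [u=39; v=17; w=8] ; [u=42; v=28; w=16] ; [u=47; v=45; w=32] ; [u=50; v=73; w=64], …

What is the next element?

U goes 26, 31, 34, 39, 42, 47, 50 → 55 (alternating steps +5, +3, +5, +3, …).
V: 5, 6, 11, 17, 28, 45, 73 → 118 (each term is the sum of the two before it).
W: 1, 2, 4, 8, 16, 32, 64 → 128 (×2 each step).
So the next element is [u=55; v=118; w=128].

[u=55; v=118; w=128]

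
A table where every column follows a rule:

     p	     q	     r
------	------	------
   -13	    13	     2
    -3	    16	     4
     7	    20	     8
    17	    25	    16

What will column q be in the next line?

31

For the column p, +10 each step: -13, -3, 7, 17 → 27.
Column q: differences are 3, 4, 5, … (increasing by 1 each time); 13, 16, 20, 25 → 31.
For the column r, ×2 each step: 2, 4, 8, 16 → 32.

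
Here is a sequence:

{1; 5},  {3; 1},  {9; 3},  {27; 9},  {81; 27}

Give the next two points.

{243; 81}, {729; 243}

First entry: ×3 each step, so 1, 3, 9, 27, 81 → 243 → 729.
Second entry: always the previous value of the first entry, so 5, 1, 3, 9, 27 → 81 → 243.
So the next two points are {243; 81} and {729; 243}.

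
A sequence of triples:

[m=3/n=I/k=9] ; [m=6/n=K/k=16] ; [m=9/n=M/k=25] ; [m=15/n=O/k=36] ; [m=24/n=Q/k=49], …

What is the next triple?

M — each term is the sum of the two before it: 3, 6, 9, 15, 24 → 39.
N — letters move forward 2 places in the alphabet: I, K, M, O, Q → S.
K: 9, 16, 25, 36, 49 → 64 (perfect squares: 3², 4², 5², …).
Putting it together: [m=39/n=S/k=64].

[m=39/n=S/k=64]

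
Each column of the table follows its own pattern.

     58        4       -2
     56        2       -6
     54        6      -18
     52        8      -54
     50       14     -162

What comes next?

48  22  -486

First component goes 58, 56, 54, 52, 50 → 48 (−2 each step).
Second component: each term is the sum of the two before it; 4, 2, 6, 8, 14 → 22.
Third component: -2, -6, -18, -54, -162 → -486 (×3 each step).
Putting it together: 48  22  -486.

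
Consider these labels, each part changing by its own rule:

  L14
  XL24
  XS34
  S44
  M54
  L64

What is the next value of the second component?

74

Size goes L, XL, XS, S, M, L → XL (repeats L → XL → XS → S → M).
Second component: +10 each step, so 14, 24, 34, 44, 54, 64 → 74.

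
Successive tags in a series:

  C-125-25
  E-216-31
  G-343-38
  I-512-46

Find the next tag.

Letter goes C, E, G, I → K (letters move forward 2 places in the alphabet).
Second component: perfect cubes: 5³, 6³, 7³, …; 125, 216, 343, 512 → 729.
Third component: differences are 6, 7, 8, … (increasing by 1 each time), so 25, 31, 38, 46 → 55.
So the next tag is K-729-55.

K-729-55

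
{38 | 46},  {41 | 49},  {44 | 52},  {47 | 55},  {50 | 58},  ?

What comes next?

{53 | 61}

First entry: +3 each step, so 38, 41, 44, 47, 50 → 53.
Second entry — always 8 more than the first entry: 46, 49, 52, 55, 58 → 61.
Combining the parts gives {53 | 61}.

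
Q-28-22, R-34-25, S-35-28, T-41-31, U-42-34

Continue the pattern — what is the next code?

V-48-37

Letter goes Q, R, S, T, U → V (letters move forward 1 place in the alphabet).
Second component: alternating steps +6, +1, +6, +1, …, so 28, 34, 35, 41, 42 → 48.
Third component — +3 each step: 22, 25, 28, 31, 34 → 37.
Combining the parts gives V-48-37.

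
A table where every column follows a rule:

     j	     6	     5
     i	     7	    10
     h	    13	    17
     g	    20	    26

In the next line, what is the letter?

Letter: letters move back 1 place in the alphabet; j, i, h, g → f.

f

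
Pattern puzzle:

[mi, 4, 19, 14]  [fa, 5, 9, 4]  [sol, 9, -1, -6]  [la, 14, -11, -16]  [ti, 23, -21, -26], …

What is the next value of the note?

do

Note — runs through the solfège scale do→ti: mi, fa, sol, la, ti → do.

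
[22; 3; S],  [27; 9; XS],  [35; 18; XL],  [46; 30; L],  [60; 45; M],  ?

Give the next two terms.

[77; 63; S], [97; 84; XS]

First component: 22, 27, 35, 46, 60 → 77 → 97 (differences are 5, 8, 11, … (increasing by 3 each time)).
Second component: 3, 9, 18, 30, 45 → 63 → 84 (differences are 6, 9, 12, … (increasing by 3 each time)).
Size goes S, XS, XL, L, M → S → XS (runs backward through clothing sizes XS→XL).
Putting the parts together: [77; 63; S] and then [97; 84; XS].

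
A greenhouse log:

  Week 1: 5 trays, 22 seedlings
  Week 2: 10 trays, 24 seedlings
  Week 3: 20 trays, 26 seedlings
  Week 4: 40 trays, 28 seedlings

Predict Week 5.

80 trays, 30 seedlings

Trays: ×2 each step, so 5, 10, 20, 40 → 80.
Seedlings: +2 each step; 22, 24, 26, 28 → 30.
So the next row is 80 trays, 30 seedlings.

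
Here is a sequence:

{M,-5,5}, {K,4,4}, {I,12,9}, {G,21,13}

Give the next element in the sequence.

{E,29,22}

Letter — letters move back 2 places in the alphabet: M, K, I, G → E.
Second slot: alternating steps +9, +8, +9, +8, …, so -5, 4, 12, 21 → 29.
Third slot — each term is the sum of the two before it: 5, 4, 9, 13 → 22.
So the next element is {E,29,22}.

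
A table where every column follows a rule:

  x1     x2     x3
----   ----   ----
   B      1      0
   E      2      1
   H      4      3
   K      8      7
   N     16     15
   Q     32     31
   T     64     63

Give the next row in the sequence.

W  128  127

Column x1 goes B, E, H, K, N, Q, T → W (letters move forward 3 places in the alphabet).
Column x2: ×2 each step, so 1, 2, 4, 8, 16, 32, 64 → 128.
For the column x3, always 1 less than the column x2: 0, 1, 3, 7, 15, 31, 63 → 127.
Putting it together: W  128  127.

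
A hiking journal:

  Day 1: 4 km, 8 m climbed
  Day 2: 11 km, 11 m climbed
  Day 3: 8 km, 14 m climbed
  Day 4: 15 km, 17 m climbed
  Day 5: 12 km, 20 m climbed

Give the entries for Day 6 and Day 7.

19 km, 23 m climbed; 16 km, 26 m climbed

Km: alternating steps +7, −3, +7, −3, …, so 4, 11, 8, 15, 12 → 19 → 16.
M climbed: +3 each step; 8, 11, 14, 17, 20 → 23 → 26.
Putting the parts together: 19 km, 23 m climbed and then 16 km, 26 m climbed.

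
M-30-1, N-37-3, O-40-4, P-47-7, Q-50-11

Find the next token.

Letter: letters move forward 1 place in the alphabet; M, N, O, P, Q → R.
Second component — alternating steps +7, +3, +7, +3, …: 30, 37, 40, 47, 50 → 57.
For the third component, each term is the sum of the two before it: 1, 3, 4, 7, 11 → 18.
Combining the parts gives R-57-18.

R-57-18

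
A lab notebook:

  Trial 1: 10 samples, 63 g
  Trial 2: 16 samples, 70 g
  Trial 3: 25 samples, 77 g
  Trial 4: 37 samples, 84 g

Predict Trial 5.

Samples: 10, 16, 25, 37 → 52 (differences are 6, 9, 12, … (increasing by 3 each time)).
G goes 63, 70, 77, 84 → 91 (+7 each step).
Putting it together: 52 samples, 91 g.

52 samples, 91 g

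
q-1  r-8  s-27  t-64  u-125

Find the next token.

v-216

Letter: q, r, s, t, u → v (letters move forward 1 place in the alphabet).
Second component: perfect cubes: 1³, 2³, 3³, …; 1, 8, 27, 64, 125 → 216.
Putting it together: v-216.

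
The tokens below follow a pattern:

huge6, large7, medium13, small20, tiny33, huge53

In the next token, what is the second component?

86

For the second component, each term is the sum of the two before it: 6, 7, 13, 20, 33, 53 → 86.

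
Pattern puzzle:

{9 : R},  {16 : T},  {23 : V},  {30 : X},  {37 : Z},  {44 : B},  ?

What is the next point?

{51 : D}

First component: +7 each step, so 9, 16, 23, 30, 37, 44 → 51.
Letter: letters move forward 2 places in the alphabet, wrapping Z→A, so R, T, V, X, Z, B → D.
So the next point is {51 : D}.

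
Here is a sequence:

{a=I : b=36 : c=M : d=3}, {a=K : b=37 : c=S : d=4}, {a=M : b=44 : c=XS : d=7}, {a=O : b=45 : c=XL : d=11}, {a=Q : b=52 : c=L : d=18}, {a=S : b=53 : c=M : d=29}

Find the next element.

{a=U : b=60 : c=S : d=47}

A: letters move forward 2 places in the alphabet, so I, K, M, O, Q, S → U.
B: alternating steps +1, +7, +1, +7, …, so 36, 37, 44, 45, 52, 53 → 60.
C: repeats M → S → XS → XL → L; M, S, XS, XL, L, M → S.
For the d, each term is the sum of the two before it: 3, 4, 7, 11, 18, 29 → 47.
So the next element is {a=U : b=60 : c=S : d=47}.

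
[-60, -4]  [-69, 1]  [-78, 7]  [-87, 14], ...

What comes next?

[-96, 22]

First slot: −9 each step, so -60, -69, -78, -87 → -96.
Second slot: -4, 1, 7, 14 → 22 (differences are 5, 6, 7, … (increasing by 1 each time)).
So the next element is [-96, 22].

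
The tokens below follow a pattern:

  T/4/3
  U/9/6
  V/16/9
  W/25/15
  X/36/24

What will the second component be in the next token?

Second component: perfect squares: 2², 3², 4², …; 4, 9, 16, 25, 36 → 49.

49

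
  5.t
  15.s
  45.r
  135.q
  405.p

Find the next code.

1215.o

For the first component, ×3 each step: 5, 15, 45, 135, 405 → 1215.
Letter — letters move back 1 place in the alphabet: t, s, r, q, p → o.
So the next code is 1215.o.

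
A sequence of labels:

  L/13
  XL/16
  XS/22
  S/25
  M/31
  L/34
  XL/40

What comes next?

XS/43

Size goes L, XL, XS, S, M, L, XL → XS (repeats L → XL → XS → S → M).
For the second component, alternating steps +3, +6, +3, +6, …: 13, 16, 22, 25, 31, 34, 40 → 43.
Combining the parts gives XS/43.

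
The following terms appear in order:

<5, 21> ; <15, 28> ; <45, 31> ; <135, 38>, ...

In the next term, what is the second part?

Second part: 21, 28, 31, 38 → 41 (alternating steps +7, +3, +7, +3, …).

41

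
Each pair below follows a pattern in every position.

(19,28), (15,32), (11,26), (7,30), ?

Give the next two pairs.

First value: −4 each step; 19, 15, 11, 7 → 3 → -1.
Second value goes 28, 32, 26, 30 → 24 → 28 (alternating steps +4, −6, +4, −6, …).
Putting the parts together: (3,24) and then (-1,28).

(3,24), (-1,28)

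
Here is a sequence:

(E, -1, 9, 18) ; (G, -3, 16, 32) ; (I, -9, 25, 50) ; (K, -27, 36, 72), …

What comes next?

Letter — letters move forward 2 places in the alphabet: E, G, I, K → M.
Second part — ×3 each step: -1, -3, -9, -27 → -81.
For the third part, perfect squares: 3², 4², 5², …: 9, 16, 25, 36 → 49.
Fourth part: always 2 × the third part; 18, 32, 50, 72 → 98.
Combining the parts gives (M, -81, 49, 98).

(M, -81, 49, 98)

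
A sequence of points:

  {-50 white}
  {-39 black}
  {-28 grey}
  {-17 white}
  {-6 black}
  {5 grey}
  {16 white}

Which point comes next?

{27 black}

For the first coordinate, +11 each step: -50, -39, -28, -17, -6, 5, 16 → 27.
Shade — repeats white → black → grey: white, black, grey, white, black, grey, white → black.
Putting it together: {27 black}.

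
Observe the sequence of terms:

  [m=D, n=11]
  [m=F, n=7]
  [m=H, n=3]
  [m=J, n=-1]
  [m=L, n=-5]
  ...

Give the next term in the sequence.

[m=N, n=-9]

M: D, F, H, J, L → N (letters move forward 2 places in the alphabet).
N goes 11, 7, 3, -1, -5 → -9 (−4 each step).
Putting it together: [m=N, n=-9].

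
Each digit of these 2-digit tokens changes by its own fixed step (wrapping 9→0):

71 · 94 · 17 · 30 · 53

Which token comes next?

76

First digit: +2 each step, mod 10; 7, 9, 1, 3, 5 → 7.
Second digit: 1, 4, 7, 0, 3 → 6 (+3 each step, mod 10).
Combining the parts gives 76.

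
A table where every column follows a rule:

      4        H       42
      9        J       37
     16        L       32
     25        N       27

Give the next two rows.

36  P  22; 49  R  17

First component: perfect squares: 2², 3², 4², …; 4, 9, 16, 25 → 36 → 49.
Letter goes H, J, L, N → P → R (letters move forward 2 places in the alphabet).
Third component: −5 each step, so 42, 37, 32, 27 → 22 → 17.
So the next two rows are 36  P  22 and 49  R  17.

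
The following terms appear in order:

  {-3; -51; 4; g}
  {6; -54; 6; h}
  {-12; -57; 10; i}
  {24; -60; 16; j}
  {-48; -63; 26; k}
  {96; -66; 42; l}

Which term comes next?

{-192; -69; 68; m}

First component — ×(-2) each step: -3, 6, -12, 24, -48, 96 → -192.
Second component: −3 each step, so -51, -54, -57, -60, -63, -66 → -69.
Third component: each term is the sum of the two before it, so 4, 6, 10, 16, 26, 42 → 68.
Letter goes g, h, i, j, k, l → m (letters move forward 1 place in the alphabet).
So the next term is {-192; -69; 68; m}.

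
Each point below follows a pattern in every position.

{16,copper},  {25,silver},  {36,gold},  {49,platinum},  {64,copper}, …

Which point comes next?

First coordinate: 16, 25, 36, 49, 64 → 81 (perfect squares: 4², 5², 6², …).
Metal: repeats copper → silver → gold → platinum; copper, silver, gold, platinum, copper → silver.
Putting it together: {81,silver}.

{81,silver}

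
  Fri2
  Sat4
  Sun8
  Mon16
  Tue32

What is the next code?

Day: Fri, Sat, Sun, Mon, Tue → Wed (runs through the weekdays Mon→Sun).
Second component: ×2 each step, so 2, 4, 8, 16, 32 → 64.
So the next code is Wed64.

Wed64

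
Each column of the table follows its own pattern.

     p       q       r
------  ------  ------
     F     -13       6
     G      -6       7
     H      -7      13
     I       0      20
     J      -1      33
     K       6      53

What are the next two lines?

L  5  86; M  12  139

For the column p, letters move forward 1 place in the alphabet: F, G, H, I, J, K → L → M.
Column q: -13, -6, -7, 0, -1, 6 → 5 → 12 (alternating steps +7, −1, +7, −1, …).
Column r — each term is the sum of the two before it: 6, 7, 13, 20, 33, 53 → 86 → 139.
Putting the parts together: L  5  86 and then M  12  139.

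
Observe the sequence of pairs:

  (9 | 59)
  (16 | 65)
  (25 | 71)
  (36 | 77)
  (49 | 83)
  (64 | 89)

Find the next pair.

For the first slot, perfect squares: 3², 4², 5², …: 9, 16, 25, 36, 49, 64 → 81.
Second slot goes 59, 65, 71, 77, 83, 89 → 95 (+6 each step).
Putting it together: (81 | 95).

(81 | 95)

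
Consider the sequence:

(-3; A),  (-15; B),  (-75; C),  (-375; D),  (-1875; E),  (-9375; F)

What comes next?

(-46875; G)

First slot — ×5 each step: -3, -15, -75, -375, -1875, -9375 → -46875.
Letter goes A, B, C, D, E, F → G (letters move forward 1 place in the alphabet).
So the next element is (-46875; G).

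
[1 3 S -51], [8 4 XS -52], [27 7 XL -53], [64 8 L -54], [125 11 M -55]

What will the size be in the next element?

First component: 1, 8, 27, 64, 125 → 216 (perfect cubes: 1³, 2³, 3³, …).
Second component — alternating steps +1, +3, +1, +3, …: 3, 4, 7, 8, 11 → 12.
Size: runs backward through clothing sizes XS→XL; S, XS, XL, L, M → S.
Fourth component — −1 each step: -51, -52, -53, -54, -55 → -56.

S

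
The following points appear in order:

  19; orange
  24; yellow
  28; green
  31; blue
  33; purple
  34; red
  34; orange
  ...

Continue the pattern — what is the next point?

33; yellow

First entry: differences are 5, 4, 3, … (decreasing by 1 each time), so 19, 24, 28, 31, 33, 34, 34 → 33.
Colour: orange, yellow, green, blue, purple, red, orange → yellow (repeats orange → yellow → green → blue → purple → red).
So the next point is 33; yellow.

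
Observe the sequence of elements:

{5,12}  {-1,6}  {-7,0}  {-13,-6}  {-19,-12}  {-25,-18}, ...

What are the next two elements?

First component goes 5, -1, -7, -13, -19, -25 → -31 → -37 (−6 each step).
Second component — always 7 more than the first component: 12, 6, 0, -6, -12, -18 → -24 → -30.
Putting the parts together: {-31,-24} and then {-37,-30}.

{-31,-24}, {-37,-30}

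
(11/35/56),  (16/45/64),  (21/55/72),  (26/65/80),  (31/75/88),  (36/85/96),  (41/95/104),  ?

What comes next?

For the first entry, +5 each step: 11, 16, 21, 26, 31, 36, 41 → 46.
For the second entry, +10 each step: 35, 45, 55, 65, 75, 85, 95 → 105.
For the third entry, +8 each step: 56, 64, 72, 80, 88, 96, 104 → 112.
Putting it together: (46/105/112).

(46/105/112)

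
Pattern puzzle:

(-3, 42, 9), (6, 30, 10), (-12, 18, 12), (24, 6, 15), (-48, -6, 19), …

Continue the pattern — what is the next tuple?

For the first part, ×(-2) each step: -3, 6, -12, 24, -48 → 96.
Second part: −12 each step; 42, 30, 18, 6, -6 → -18.
Third part: 9, 10, 12, 15, 19 → 24 (differences are 1, 2, 3, … (increasing by 1 each time)).
Combining the parts gives (96, -18, 24).

(96, -18, 24)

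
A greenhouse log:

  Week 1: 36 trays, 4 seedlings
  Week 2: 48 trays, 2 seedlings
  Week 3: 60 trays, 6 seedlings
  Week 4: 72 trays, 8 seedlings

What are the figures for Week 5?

For the trays, +12 each step: 36, 48, 60, 72 → 84.
Seedlings goes 4, 2, 6, 8 → 14 (each term is the sum of the two before it).
So the next row is 84 trays, 14 seedlings.

84 trays, 14 seedlings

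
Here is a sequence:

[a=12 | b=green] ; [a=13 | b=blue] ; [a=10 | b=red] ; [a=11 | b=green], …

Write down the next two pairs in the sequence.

[a=8 | b=blue], [a=9 | b=red]

A — alternating steps +1, −3, +1, −3, …: 12, 13, 10, 11 → 8 → 9.
B: repeats green → blue → red; green, blue, red, green → blue → red.
So the next two pairs are [a=8 | b=blue] and [a=9 | b=red].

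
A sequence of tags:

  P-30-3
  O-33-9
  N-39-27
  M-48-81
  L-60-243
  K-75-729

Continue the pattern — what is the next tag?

J-93-2187

Letter: letters move back 1 place in the alphabet; P, O, N, M, L, K → J.
Second component: differences are 3, 6, 9, … (increasing by 3 each time); 30, 33, 39, 48, 60, 75 → 93.
Third component: 3, 9, 27, 81, 243, 729 → 2187 (×3 each step).
So the next tag is J-93-2187.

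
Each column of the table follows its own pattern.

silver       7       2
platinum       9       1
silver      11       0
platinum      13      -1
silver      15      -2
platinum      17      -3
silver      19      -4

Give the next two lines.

platinum  21  -5; silver  23  -6

Metal — alternates silver ↔ platinum: silver, platinum, silver, platinum, silver, platinum, silver → platinum → silver.
Second component: +2 each step; 7, 9, 11, 13, 15, 17, 19 → 21 → 23.
Third component goes 2, 1, 0, -1, -2, -3, -4 → -5 → -6 (−1 each step).
Putting the parts together: platinum  21  -5 and then silver  23  -6.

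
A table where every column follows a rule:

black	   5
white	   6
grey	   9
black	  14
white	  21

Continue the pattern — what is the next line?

Shade: repeats black → white → grey; black, white, grey, black, white → grey.
For the second component, differences are 1, 3, 5, … (increasing by 2 each time): 5, 6, 9, 14, 21 → 30.
Combining the parts gives grey  30.

grey  30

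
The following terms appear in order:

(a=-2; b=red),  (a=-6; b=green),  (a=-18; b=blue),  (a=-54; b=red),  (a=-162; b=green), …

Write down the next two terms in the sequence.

(a=-486; b=blue), (a=-1458; b=red)

A: ×3 each step, so -2, -6, -18, -54, -162 → -486 → -1458.
B: repeats red → green → blue; red, green, blue, red, green → blue → red.
So the next two terms are (a=-486; b=blue) and (a=-1458; b=red).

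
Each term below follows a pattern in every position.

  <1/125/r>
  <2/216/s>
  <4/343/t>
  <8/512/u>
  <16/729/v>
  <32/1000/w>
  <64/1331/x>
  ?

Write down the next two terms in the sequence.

For the first coordinate, ×2 each step: 1, 2, 4, 8, 16, 32, 64 → 128 → 256.
Second coordinate — perfect cubes: 5³, 6³, 7³, …: 125, 216, 343, 512, 729, 1000, 1331 → 1728 → 2197.
Letter: r, s, t, u, v, w, x → y → z (letters move forward 1 place in the alphabet).
So the next two terms are <128/1728/y> and <256/2197/z>.

<128/1728/y>, <256/2197/z>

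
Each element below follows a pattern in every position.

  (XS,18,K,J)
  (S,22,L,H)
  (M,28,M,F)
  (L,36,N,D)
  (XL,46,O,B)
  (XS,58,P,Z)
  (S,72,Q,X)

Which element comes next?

Size goes XS, S, M, L, XL, XS, S → M (repeats XS → S → M → L → XL).
Second component — differences are 4, 6, 8, … (increasing by 2 each time): 18, 22, 28, 36, 46, 58, 72 → 88.
First letter: letters move forward 1 place in the alphabet; K, L, M, N, O, P, Q → R.
Second letter goes J, H, F, D, B, Z, X → V (letters move back 2 places in the alphabet, wrapping A→Z).
Combining the parts gives (M,88,R,V).

(M,88,R,V)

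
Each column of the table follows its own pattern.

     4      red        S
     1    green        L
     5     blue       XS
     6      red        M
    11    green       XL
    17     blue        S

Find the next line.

First component: each term is the sum of the two before it; 4, 1, 5, 6, 11, 17 → 28.
For the colour, repeats red → green → blue: red, green, blue, red, green, blue → red.
For the size, repeats S → L → XS → M → XL: S, L, XS, M, XL, S → L.
So the next line is 28  red  L.

28  red  L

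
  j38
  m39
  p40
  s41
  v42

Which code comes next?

y43

Letter — letters move forward 3 places in the alphabet: j, m, p, s, v → y.
Second component goes 38, 39, 40, 41, 42 → 43 (+1 each step).
Combining the parts gives y43.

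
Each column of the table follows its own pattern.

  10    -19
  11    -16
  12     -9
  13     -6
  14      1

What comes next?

15  4

First component goes 10, 11, 12, 13, 14 → 15 (+1 each step).
Second component: alternating steps +3, +7, +3, +7, …; -19, -16, -9, -6, 1 → 4.
So the next line is 15  4.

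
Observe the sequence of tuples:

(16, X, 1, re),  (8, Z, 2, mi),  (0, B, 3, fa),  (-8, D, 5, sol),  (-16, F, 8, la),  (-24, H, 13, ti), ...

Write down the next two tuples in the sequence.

(-32, J, 21, do), (-40, L, 34, re)

For the first slot, −8 each step: 16, 8, 0, -8, -16, -24 → -32 → -40.
Letter goes X, Z, B, D, F, H → J → L (letters move forward 2 places in the alphabet, wrapping Z→A).
For the third slot, each term is the sum of the two before it: 1, 2, 3, 5, 8, 13 → 21 → 34.
For the note, runs through the solfège scale do→ti: re, mi, fa, sol, la, ti → do → re.
Putting the parts together: (-32, J, 21, do) and then (-40, L, 34, re).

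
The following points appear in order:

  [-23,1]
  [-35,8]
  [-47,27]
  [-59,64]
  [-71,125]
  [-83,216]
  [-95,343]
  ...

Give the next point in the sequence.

[-107,512]

First entry: −12 each step; -23, -35, -47, -59, -71, -83, -95 → -107.
Second entry: perfect cubes: 1³, 2³, 3³, …; 1, 8, 27, 64, 125, 216, 343 → 512.
Putting it together: [-107,512].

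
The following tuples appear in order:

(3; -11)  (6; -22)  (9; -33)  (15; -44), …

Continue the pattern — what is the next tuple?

(24; -55)

First entry: 3, 6, 9, 15 → 24 (each term is the sum of the two before it).
Second entry goes -11, -22, -33, -44 → -55 (−11 each step).
So the next tuple is (24; -55).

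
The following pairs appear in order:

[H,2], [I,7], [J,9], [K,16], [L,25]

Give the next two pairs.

[M,41], [N,66]

Letter goes H, I, J, K, L → M → N (letters move forward 1 place in the alphabet).
Second entry: each term is the sum of the two before it; 2, 7, 9, 16, 25 → 41 → 66.
So the next two pairs are [M,41] and [N,66].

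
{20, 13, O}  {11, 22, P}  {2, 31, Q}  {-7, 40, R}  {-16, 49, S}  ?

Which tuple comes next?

{-25, 58, T}

First entry: 20, 11, 2, -7, -16 → -25 (−9 each step).
For the second entry, together with the first entry always sums to 33: 13, 22, 31, 40, 49 → 58.
Letter goes O, P, Q, R, S → T (letters move forward 1 place in the alphabet).
Putting it together: {-25, 58, T}.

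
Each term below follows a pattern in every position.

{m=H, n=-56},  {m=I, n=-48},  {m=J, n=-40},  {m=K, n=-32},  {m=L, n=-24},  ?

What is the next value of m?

M

M: letters move forward 1 place in the alphabet; H, I, J, K, L → M.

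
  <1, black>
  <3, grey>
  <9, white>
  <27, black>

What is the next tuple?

First value: 1, 3, 9, 27 → 81 (×3 each step).
Shade — repeats black → grey → white: black, grey, white, black → grey.
Combining the parts gives <81, grey>.

<81, grey>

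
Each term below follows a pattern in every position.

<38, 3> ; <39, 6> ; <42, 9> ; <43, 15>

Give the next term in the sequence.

First value: 38, 39, 42, 43 → 46 (alternating steps +1, +3, +1, +3, …).
Second value: each term is the sum of the two before it, so 3, 6, 9, 15 → 24.
Putting it together: <46, 24>.

<46, 24>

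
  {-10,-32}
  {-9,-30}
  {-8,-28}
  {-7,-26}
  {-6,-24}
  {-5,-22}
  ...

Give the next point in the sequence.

First entry: +1 each step, so -10, -9, -8, -7, -6, -5 → -4.
Second entry: +2 each step; -32, -30, -28, -26, -24, -22 → -20.
Putting it together: {-4,-20}.

{-4,-20}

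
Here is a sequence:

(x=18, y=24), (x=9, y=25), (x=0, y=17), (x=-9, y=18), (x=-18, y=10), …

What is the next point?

X: −9 each step; 18, 9, 0, -9, -18 → -27.
Y — alternating steps +1, −8, +1, −8, …: 24, 25, 17, 18, 10 → 11.
Combining the parts gives (x=-27, y=11).

(x=-27, y=11)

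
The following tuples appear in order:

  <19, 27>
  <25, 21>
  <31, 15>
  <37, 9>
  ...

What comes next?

<43, 3>

First slot: 19, 25, 31, 37 → 43 (+6 each step).
For the second slot, together with the first slot always sums to 46: 27, 21, 15, 9 → 3.
Putting it together: <43, 3>.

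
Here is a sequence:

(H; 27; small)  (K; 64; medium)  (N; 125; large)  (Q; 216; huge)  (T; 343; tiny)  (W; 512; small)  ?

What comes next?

(Z; 729; medium)

Letter: letters move forward 3 places in the alphabet, so H, K, N, Q, T, W → Z.
Second coordinate: 27, 64, 125, 216, 343, 512 → 729 (perfect cubes: 3³, 4³, 5³, …).
Size: repeats small → medium → large → huge → tiny, so small, medium, large, huge, tiny, small → medium.
Combining the parts gives (Z; 729; medium).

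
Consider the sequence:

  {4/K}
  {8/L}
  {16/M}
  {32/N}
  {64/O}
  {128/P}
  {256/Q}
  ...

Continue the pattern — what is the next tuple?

{512/R}

First component: ×2 each step, so 4, 8, 16, 32, 64, 128, 256 → 512.
Letter: K, L, M, N, O, P, Q → R (letters move forward 1 place in the alphabet).
So the next tuple is {512/R}.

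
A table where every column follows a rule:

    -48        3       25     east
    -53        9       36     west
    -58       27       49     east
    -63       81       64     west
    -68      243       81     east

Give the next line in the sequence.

-73  729  100  west

For the first component, −5 each step: -48, -53, -58, -63, -68 → -73.
Second component — ×3 each step: 3, 9, 27, 81, 243 → 729.
Third component — perfect squares: 5², 6², 7², …: 25, 36, 49, 64, 81 → 100.
Direction — alternates east ↔ west: east, west, east, west, east → west.
Putting it together: -73  729  100  west.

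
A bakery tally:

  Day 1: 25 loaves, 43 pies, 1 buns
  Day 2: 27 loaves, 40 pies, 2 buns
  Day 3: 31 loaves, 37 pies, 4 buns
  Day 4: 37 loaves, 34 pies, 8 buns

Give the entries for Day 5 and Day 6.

Loaves — differences are 2, 4, 6, … (increasing by 2 each time): 25, 27, 31, 37 → 45 → 55.
Pies — −3 each step: 43, 40, 37, 34 → 31 → 28.
Buns goes 1, 2, 4, 8 → 16 → 32 (×2 each step).
Putting the parts together: 45 loaves, 31 pies, 16 buns and then 55 loaves, 28 pies, 32 buns.

45 loaves, 31 pies, 16 buns; 55 loaves, 28 pies, 32 buns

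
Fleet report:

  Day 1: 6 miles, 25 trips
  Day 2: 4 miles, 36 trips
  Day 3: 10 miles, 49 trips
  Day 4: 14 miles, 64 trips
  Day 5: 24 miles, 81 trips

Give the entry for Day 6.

38 miles, 100 trips

Miles goes 6, 4, 10, 14, 24 → 38 (each term is the sum of the two before it).
Trips: perfect squares: 5², 6², 7², …; 25, 36, 49, 64, 81 → 100.
Putting it together: 38 miles, 100 trips.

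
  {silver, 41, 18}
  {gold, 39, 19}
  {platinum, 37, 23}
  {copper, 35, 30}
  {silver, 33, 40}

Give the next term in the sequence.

Metal — repeats silver → gold → platinum → copper: silver, gold, platinum, copper, silver → gold.
Second entry goes 41, 39, 37, 35, 33 → 31 (−2 each step).
Third entry goes 18, 19, 23, 30, 40 → 53 (differences are 1, 4, 7, … (increasing by 3 each time)).
Putting it together: {gold, 31, 53}.

{gold, 31, 53}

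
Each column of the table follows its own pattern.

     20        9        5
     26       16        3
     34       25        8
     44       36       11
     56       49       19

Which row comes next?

70  64  30

For the first component, differences are 6, 8, 10, … (increasing by 2 each time): 20, 26, 34, 44, 56 → 70.
For the second component, perfect squares: 3², 4², 5², …: 9, 16, 25, 36, 49 → 64.
Third component goes 5, 3, 8, 11, 19 → 30 (each term is the sum of the two before it).
Putting it together: 70  64  30.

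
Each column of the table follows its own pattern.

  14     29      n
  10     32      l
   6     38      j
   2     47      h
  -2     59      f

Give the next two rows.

First component goes 14, 10, 6, 2, -2 → -6 → -10 (−4 each step).
Second component: differences are 3, 6, 9, … (increasing by 3 each time); 29, 32, 38, 47, 59 → 74 → 92.
Letter: letters move back 2 places in the alphabet, so n, l, j, h, f → d → b.
So the next two rows are -6  74  d and -10  92  b.

-6  74  d; -10  92  b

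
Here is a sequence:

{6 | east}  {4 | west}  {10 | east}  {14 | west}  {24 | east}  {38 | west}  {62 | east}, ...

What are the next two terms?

First value — each term is the sum of the two before it: 6, 4, 10, 14, 24, 38, 62 → 100 → 162.
Direction: east, west, east, west, east, west, east → west → east (alternates east ↔ west).
So the next two terms are {100 | west} and {162 | east}.

{100 | west}, {162 | east}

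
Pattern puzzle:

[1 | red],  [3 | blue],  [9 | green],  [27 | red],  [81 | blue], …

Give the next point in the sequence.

First component: ×3 each step; 1, 3, 9, 27, 81 → 243.
Colour goes red, blue, green, red, blue → green (repeats red → blue → green).
So the next point is [243 | green].

[243 | green]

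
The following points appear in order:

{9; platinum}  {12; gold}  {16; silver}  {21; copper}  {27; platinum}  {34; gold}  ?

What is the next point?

First coordinate: 9, 12, 16, 21, 27, 34 → 42 (differences are 3, 4, 5, … (increasing by 1 each time)).
For the metal, repeats platinum → gold → silver → copper: platinum, gold, silver, copper, platinum, gold → silver.
Combining the parts gives {42; silver}.

{42; silver}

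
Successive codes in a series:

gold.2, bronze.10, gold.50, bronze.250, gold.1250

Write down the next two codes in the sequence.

Rank — alternates gold ↔ bronze: gold, bronze, gold, bronze, gold → bronze → gold.
Second component — ×5 each step: 2, 10, 50, 250, 1250 → 6250 → 31250.
Putting the parts together: bronze.6250 and then gold.31250.

bronze.6250 then gold.31250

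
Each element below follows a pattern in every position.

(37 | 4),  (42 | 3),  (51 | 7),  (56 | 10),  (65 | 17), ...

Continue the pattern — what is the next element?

(70 | 27)

First component: alternating steps +5, +9, +5, +9, …; 37, 42, 51, 56, 65 → 70.
Second component: 4, 3, 7, 10, 17 → 27 (each term is the sum of the two before it).
Combining the parts gives (70 | 27).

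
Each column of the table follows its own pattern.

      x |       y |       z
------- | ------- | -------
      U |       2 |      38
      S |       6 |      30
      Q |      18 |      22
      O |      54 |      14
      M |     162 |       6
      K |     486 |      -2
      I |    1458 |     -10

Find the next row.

G  4374  -18

Column x: letters move back 2 places in the alphabet, so U, S, Q, O, M, K, I → G.
Column y goes 2, 6, 18, 54, 162, 486, 1458 → 4374 (×3 each step).
For the column z, −8 each step: 38, 30, 22, 14, 6, -2, -10 → -18.
Putting it together: G  4374  -18.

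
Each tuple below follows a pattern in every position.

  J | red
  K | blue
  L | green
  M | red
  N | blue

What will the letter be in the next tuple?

Letter goes J, K, L, M, N → O (letters move forward 1 place in the alphabet).

O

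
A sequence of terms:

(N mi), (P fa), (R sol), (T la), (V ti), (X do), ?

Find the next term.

(Z re)

Letter: letters move forward 2 places in the alphabet, so N, P, R, T, V, X → Z.
Note — runs through the solfège scale do→ti: mi, fa, sol, la, ti, do → re.
So the next term is (Z re).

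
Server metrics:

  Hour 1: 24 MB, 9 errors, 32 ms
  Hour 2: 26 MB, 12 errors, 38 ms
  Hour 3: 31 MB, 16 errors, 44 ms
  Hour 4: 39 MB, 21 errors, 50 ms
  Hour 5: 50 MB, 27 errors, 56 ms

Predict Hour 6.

64 MB, 34 errors, 62 ms

MB: differences are 2, 5, 8, … (increasing by 3 each time); 24, 26, 31, 39, 50 → 64.
Errors: differences are 3, 4, 5, … (increasing by 1 each time), so 9, 12, 16, 21, 27 → 34.
Ms: +6 each step; 32, 38, 44, 50, 56 → 62.
Combining the parts gives 64 MB, 34 errors, 62 ms.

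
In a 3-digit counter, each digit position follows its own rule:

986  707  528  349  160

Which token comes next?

981

First digit — −2 each step, mod 10: 9, 7, 5, 3, 1 → 9.
Second digit: +2 each step, mod 10, so 8, 0, 2, 4, 6 → 8.
Third digit: +1 each step, mod 10; 6, 7, 8, 9, 0 → 1.
So the next token is 981.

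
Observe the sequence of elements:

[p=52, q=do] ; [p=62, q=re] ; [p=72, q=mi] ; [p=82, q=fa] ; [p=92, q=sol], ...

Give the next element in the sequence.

P: +10 each step; 52, 62, 72, 82, 92 → 102.
Q: do, re, mi, fa, sol → la (runs through the solfège scale do→ti).
Putting it together: [p=102, q=la].

[p=102, q=la]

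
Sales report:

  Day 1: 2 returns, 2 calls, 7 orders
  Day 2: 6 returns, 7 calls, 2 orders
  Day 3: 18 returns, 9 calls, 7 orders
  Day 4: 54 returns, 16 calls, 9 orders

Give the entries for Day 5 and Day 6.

Returns: ×3 each step; 2, 6, 18, 54 → 162 → 486.
Calls: 2, 7, 9, 16 → 25 → 41 (each term is the sum of the two before it).
Orders: 7, 2, 7, 9 → 16 → 25 (always the previous value of the calls).
So the next two records are 162 returns, 25 calls, 16 orders and 486 returns, 41 calls, 25 orders.

162 returns, 25 calls, 16 orders; 486 returns, 41 calls, 25 orders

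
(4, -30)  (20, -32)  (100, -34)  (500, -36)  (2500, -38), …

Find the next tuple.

(12500, -40)

First entry: ×5 each step; 4, 20, 100, 500, 2500 → 12500.
Second entry: −2 each step, so -30, -32, -34, -36, -38 → -40.
So the next tuple is (12500, -40).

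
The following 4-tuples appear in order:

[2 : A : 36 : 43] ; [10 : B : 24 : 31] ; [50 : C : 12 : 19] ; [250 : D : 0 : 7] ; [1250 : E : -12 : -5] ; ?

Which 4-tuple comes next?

First slot — ×5 each step: 2, 10, 50, 250, 1250 → 6250.
Letter: A, B, C, D, E → F (letters move forward 1 place in the alphabet).
Third slot: −12 each step; 36, 24, 12, 0, -12 → -24.
Fourth slot: always 7 more than the third slot; 43, 31, 19, 7, -5 → -17.
So the next 4-tuple is [6250 : F : -24 : -17].

[6250 : F : -24 : -17]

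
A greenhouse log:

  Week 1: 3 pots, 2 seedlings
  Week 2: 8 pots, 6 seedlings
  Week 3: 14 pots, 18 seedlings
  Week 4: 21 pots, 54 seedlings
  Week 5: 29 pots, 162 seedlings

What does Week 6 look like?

38 pots, 486 seedlings

For the pots, differences are 5, 6, 7, … (increasing by 1 each time): 3, 8, 14, 21, 29 → 38.
For the seedlings, ×3 each step: 2, 6, 18, 54, 162 → 486.
So the next record is 38 pots, 486 seedlings.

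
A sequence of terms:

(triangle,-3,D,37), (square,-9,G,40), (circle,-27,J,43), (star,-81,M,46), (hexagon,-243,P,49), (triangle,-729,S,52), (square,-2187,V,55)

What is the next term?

(circle,-6561,Y,58)

For the shape, repeats triangle → square → circle → star → hexagon: triangle, square, circle, star, hexagon, triangle, square → circle.
Second slot — ×3 each step: -3, -9, -27, -81, -243, -729, -2187 → -6561.
Letter goes D, G, J, M, P, S, V → Y (letters move forward 3 places in the alphabet).
Fourth slot: +3 each step; 37, 40, 43, 46, 49, 52, 55 → 58.
Combining the parts gives (circle,-6561,Y,58).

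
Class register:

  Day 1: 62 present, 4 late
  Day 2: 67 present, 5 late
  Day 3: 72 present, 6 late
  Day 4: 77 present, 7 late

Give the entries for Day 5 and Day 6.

82 present, 8 late; 87 present, 9 late

Present: 62, 67, 72, 77 → 82 → 87 (+5 each step).
Late — +1 each step: 4, 5, 6, 7 → 8 → 9.
So the next two lines are 82 present, 8 late and 87 present, 9 late.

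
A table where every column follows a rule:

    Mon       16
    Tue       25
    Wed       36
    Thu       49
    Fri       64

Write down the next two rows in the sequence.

Sat  81; Sun  100

Day goes Mon, Tue, Wed, Thu, Fri → Sat → Sun (runs through the weekdays Mon→Sun).
Second component: perfect squares: 4², 5², 6², …, so 16, 25, 36, 49, 64 → 81 → 100.
So the next two rows are Sat  81 and Sun  100.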